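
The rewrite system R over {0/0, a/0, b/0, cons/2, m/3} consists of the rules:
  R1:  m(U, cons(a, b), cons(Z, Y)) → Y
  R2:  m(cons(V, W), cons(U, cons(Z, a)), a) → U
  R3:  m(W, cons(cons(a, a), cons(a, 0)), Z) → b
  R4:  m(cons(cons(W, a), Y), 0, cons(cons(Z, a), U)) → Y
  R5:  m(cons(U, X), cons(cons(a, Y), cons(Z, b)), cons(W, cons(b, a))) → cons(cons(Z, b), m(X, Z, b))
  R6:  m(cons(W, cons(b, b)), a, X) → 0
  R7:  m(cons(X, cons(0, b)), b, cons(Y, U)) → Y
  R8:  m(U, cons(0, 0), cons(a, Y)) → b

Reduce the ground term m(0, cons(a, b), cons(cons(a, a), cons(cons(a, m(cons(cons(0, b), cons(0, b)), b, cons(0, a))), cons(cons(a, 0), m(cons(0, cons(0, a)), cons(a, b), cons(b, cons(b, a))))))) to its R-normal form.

cons(cons(a, 0), cons(cons(a, 0), cons(b, a)))

1. m(0, cons(a, b), cons(cons(a, a), cons(cons(a, m(cons(cons(0, b), cons(0, b)), b, cons(0, a))), cons(cons(a, 0), m(cons(0, cons(0, a)), cons(a, b), cons(b, cons(b, a)))))))  →  cons(cons(a, m(cons(cons(0, b), cons(0, b)), b, cons(0, a))), cons(cons(a, 0), m(cons(0, cons(0, a)), cons(a, b), cons(b, cons(b, a)))))   [R1 at ε]
2. cons(cons(a, m(cons(cons(0, b), cons(0, b)), b, cons(0, a))), cons(cons(a, 0), m(cons(0, cons(0, a)), cons(a, b), cons(b, cons(b, a)))))  →  cons(cons(a, 0), cons(cons(a, 0), m(cons(0, cons(0, a)), cons(a, b), cons(b, cons(b, a)))))   [R7 at 1.2]
3. cons(cons(a, 0), cons(cons(a, 0), m(cons(0, cons(0, a)), cons(a, b), cons(b, cons(b, a)))))  →  cons(cons(a, 0), cons(cons(a, 0), cons(b, a)))   [R1 at 2.2]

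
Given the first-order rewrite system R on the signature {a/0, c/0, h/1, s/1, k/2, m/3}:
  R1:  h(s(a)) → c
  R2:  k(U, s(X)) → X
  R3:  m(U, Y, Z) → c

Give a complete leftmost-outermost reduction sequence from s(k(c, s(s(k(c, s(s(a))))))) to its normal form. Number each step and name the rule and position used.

1. s(k(c, s(s(k(c, s(s(a)))))))  →  s(s(k(c, s(s(a)))))   [R2 at 1]
2. s(s(k(c, s(s(a)))))  →  s(s(s(a)))   [R2 at 1.1]

s(s(s(a)))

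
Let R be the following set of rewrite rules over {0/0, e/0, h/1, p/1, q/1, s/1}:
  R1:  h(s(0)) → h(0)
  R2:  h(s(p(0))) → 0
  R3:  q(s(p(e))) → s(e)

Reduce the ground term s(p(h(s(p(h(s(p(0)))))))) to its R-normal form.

s(p(0))

1. s(p(h(s(p(h(s(p(0))))))))  →  s(p(h(s(p(0)))))   [R2 at 1.1.1.1.1]
2. s(p(h(s(p(0)))))  →  s(p(0))   [R2 at 1.1]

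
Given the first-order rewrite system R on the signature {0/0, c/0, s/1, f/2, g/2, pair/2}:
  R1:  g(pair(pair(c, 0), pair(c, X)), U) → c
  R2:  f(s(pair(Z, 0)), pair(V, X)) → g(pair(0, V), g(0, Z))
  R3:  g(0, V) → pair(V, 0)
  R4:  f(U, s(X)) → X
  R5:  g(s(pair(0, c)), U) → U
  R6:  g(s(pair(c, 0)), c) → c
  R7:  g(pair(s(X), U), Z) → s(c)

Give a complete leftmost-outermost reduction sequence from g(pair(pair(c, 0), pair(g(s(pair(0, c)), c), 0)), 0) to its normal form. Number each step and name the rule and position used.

c

1. g(pair(pair(c, 0), pair(g(s(pair(0, c)), c), 0)), 0)  →  g(pair(pair(c, 0), pair(c, 0)), 0)   [R5 at 1.2.1]
2. g(pair(pair(c, 0), pair(c, 0)), 0)  →  c   [R1 at ε]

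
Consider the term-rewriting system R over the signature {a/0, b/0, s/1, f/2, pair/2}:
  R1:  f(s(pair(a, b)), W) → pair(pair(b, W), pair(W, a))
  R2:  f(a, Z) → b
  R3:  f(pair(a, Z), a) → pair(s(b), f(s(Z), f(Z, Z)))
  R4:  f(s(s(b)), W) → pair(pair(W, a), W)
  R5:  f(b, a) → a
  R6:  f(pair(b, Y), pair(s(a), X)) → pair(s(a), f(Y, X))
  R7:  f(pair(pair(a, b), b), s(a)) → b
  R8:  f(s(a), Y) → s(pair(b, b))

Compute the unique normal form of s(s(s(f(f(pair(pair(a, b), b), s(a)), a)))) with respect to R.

s(s(s(a)))

1. s(s(s(f(f(pair(pair(a, b), b), s(a)), a))))  →  s(s(s(f(b, a))))   [R7 at 1.1.1.1]
2. s(s(s(f(b, a))))  →  s(s(s(a)))   [R5 at 1.1.1]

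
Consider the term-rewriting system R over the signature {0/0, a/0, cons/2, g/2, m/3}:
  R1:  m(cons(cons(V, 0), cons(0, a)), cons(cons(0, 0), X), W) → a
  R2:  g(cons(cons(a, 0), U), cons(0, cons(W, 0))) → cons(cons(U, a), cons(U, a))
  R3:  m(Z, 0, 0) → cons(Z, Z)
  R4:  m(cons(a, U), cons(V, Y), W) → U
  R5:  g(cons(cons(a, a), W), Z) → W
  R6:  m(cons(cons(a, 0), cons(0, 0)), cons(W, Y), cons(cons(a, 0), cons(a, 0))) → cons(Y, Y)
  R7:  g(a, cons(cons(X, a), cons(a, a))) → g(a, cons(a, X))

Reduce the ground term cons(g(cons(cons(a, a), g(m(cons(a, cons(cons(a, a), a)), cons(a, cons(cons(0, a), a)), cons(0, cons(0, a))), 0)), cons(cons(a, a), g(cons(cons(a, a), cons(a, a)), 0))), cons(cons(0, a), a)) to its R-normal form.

1. cons(g(cons(cons(a, a), g(m(cons(a, cons(cons(a, a), a)), cons(a, cons(cons(0, a), a)), cons(0, cons(0, a))), 0)), cons(cons(a, a), g(cons(cons(a, a), cons(a, a)), 0))), cons(cons(0, a), a))  →  cons(g(m(cons(a, cons(cons(a, a), a)), cons(a, cons(cons(0, a), a)), cons(0, cons(0, a))), 0), cons(cons(0, a), a))   [R5 at 1]
2. cons(g(m(cons(a, cons(cons(a, a), a)), cons(a, cons(cons(0, a), a)), cons(0, cons(0, a))), 0), cons(cons(0, a), a))  →  cons(g(cons(cons(a, a), a), 0), cons(cons(0, a), a))   [R4 at 1.1]
3. cons(g(cons(cons(a, a), a), 0), cons(cons(0, a), a))  →  cons(a, cons(cons(0, a), a))   [R5 at 1]

cons(a, cons(cons(0, a), a))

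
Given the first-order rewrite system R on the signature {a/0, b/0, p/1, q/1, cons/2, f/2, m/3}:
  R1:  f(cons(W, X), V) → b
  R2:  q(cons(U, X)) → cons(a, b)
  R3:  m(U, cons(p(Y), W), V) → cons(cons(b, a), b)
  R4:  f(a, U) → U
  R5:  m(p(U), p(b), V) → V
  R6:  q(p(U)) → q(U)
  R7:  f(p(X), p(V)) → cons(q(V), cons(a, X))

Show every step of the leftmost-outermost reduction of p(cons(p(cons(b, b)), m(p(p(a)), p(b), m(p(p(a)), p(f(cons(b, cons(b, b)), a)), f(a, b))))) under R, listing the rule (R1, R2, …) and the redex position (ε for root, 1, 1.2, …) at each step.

1. p(cons(p(cons(b, b)), m(p(p(a)), p(b), m(p(p(a)), p(f(cons(b, cons(b, b)), a)), f(a, b)))))  →  p(cons(p(cons(b, b)), m(p(p(a)), p(f(cons(b, cons(b, b)), a)), f(a, b))))   [R5 at 1.2]
2. p(cons(p(cons(b, b)), m(p(p(a)), p(f(cons(b, cons(b, b)), a)), f(a, b))))  →  p(cons(p(cons(b, b)), m(p(p(a)), p(b), f(a, b))))   [R1 at 1.2.2.1]
3. p(cons(p(cons(b, b)), m(p(p(a)), p(b), f(a, b))))  →  p(cons(p(cons(b, b)), f(a, b)))   [R5 at 1.2]
4. p(cons(p(cons(b, b)), f(a, b)))  →  p(cons(p(cons(b, b)), b))   [R4 at 1.2]

p(cons(p(cons(b, b)), b))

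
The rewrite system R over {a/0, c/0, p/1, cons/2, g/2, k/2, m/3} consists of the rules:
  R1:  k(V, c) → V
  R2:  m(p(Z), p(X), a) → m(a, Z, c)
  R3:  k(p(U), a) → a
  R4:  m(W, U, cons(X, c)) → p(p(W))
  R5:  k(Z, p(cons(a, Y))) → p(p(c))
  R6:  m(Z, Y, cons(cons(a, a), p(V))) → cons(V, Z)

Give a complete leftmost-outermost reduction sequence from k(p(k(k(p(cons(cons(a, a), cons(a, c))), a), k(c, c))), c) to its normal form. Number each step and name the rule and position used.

p(a)

1. k(p(k(k(p(cons(cons(a, a), cons(a, c))), a), k(c, c))), c)  →  p(k(k(p(cons(cons(a, a), cons(a, c))), a), k(c, c)))   [R1 at ε]
2. p(k(k(p(cons(cons(a, a), cons(a, c))), a), k(c, c)))  →  p(k(a, k(c, c)))   [R3 at 1.1]
3. p(k(a, k(c, c)))  →  p(k(a, c))   [R1 at 1.2]
4. p(k(a, c))  →  p(a)   [R1 at 1]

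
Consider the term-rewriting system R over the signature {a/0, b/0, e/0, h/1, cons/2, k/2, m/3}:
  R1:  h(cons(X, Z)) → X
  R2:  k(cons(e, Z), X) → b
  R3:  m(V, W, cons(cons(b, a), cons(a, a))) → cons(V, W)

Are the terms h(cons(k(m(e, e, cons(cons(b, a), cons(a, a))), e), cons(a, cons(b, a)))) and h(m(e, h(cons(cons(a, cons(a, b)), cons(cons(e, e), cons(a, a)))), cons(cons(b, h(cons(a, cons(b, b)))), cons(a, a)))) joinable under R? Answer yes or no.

Reduce t₁ = h(cons(k(m(e, e, cons(cons(b, a), cons(a, a))), e), cons(a, cons(b, a)))):
1. h(cons(k(m(e, e, cons(cons(b, a), cons(a, a))), e), cons(a, cons(b, a))))  →  k(m(e, e, cons(cons(b, a), cons(a, a))), e)   [R1 at ε]
2. k(m(e, e, cons(cons(b, a), cons(a, a))), e)  →  k(cons(e, e), e)   [R3 at 1]
3. k(cons(e, e), e)  →  b   [R2 at ε]

Reduce t₂ = h(m(e, h(cons(cons(a, cons(a, b)), cons(cons(e, e), cons(a, a)))), cons(cons(b, h(cons(a, cons(b, b)))), cons(a, a)))):
1. h(m(e, h(cons(cons(a, cons(a, b)), cons(cons(e, e), cons(a, a)))), cons(cons(b, h(cons(a, cons(b, b)))), cons(a, a))))  →  h(m(e, cons(a, cons(a, b)), cons(cons(b, h(cons(a, cons(b, b)))), cons(a, a))))   [R1 at 1.2]
2. h(m(e, cons(a, cons(a, b)), cons(cons(b, h(cons(a, cons(b, b)))), cons(a, a))))  →  h(m(e, cons(a, cons(a, b)), cons(cons(b, a), cons(a, a))))   [R1 at 1.3.1.2]
3. h(m(e, cons(a, cons(a, b)), cons(cons(b, a), cons(a, a))))  →  h(cons(e, cons(a, cons(a, b))))   [R3 at 1]
4. h(cons(e, cons(a, cons(a, b))))  →  e   [R1 at ε]

no — NF(t₁) = b, NF(t₂) = e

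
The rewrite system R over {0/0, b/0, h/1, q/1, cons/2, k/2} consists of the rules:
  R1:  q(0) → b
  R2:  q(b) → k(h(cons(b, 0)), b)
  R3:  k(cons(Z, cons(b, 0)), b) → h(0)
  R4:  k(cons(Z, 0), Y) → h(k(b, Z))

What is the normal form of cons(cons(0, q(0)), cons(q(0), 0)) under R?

cons(cons(0, b), cons(b, 0))

1. cons(cons(0, q(0)), cons(q(0), 0))  →  cons(cons(0, b), cons(q(0), 0))   [R1 at 1.2]
2. cons(cons(0, b), cons(q(0), 0))  →  cons(cons(0, b), cons(b, 0))   [R1 at 2.1]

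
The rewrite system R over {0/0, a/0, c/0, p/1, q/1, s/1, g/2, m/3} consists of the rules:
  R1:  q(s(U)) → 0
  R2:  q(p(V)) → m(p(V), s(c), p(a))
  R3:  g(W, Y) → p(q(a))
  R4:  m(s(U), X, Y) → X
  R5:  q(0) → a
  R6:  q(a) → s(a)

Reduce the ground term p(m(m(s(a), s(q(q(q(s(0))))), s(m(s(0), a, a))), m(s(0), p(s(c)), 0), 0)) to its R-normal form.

1. p(m(m(s(a), s(q(q(q(s(0))))), s(m(s(0), a, a))), m(s(0), p(s(c)), 0), 0))  →  p(m(s(q(q(q(s(0))))), m(s(0), p(s(c)), 0), 0))   [R4 at 1.1]
2. p(m(s(q(q(q(s(0))))), m(s(0), p(s(c)), 0), 0))  →  p(m(s(0), p(s(c)), 0))   [R4 at 1]
3. p(m(s(0), p(s(c)), 0))  →  p(p(s(c)))   [R4 at 1]

p(p(s(c)))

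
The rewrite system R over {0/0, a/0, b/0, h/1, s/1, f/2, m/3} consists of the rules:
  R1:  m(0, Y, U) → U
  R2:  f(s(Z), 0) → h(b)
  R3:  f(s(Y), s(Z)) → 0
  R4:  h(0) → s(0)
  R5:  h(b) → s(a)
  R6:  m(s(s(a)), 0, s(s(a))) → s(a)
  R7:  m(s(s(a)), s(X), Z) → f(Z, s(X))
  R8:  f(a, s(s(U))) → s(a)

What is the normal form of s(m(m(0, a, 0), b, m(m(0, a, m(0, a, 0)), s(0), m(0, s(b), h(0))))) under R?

1. s(m(m(0, a, 0), b, m(m(0, a, m(0, a, 0)), s(0), m(0, s(b), h(0)))))  →  s(m(0, b, m(m(0, a, m(0, a, 0)), s(0), m(0, s(b), h(0)))))   [R1 at 1.1]
2. s(m(0, b, m(m(0, a, m(0, a, 0)), s(0), m(0, s(b), h(0)))))  →  s(m(m(0, a, m(0, a, 0)), s(0), m(0, s(b), h(0))))   [R1 at 1]
3. s(m(m(0, a, m(0, a, 0)), s(0), m(0, s(b), h(0))))  →  s(m(m(0, a, 0), s(0), m(0, s(b), h(0))))   [R1 at 1.1]
4. s(m(m(0, a, 0), s(0), m(0, s(b), h(0))))  →  s(m(0, s(0), m(0, s(b), h(0))))   [R1 at 1.1]
5. s(m(0, s(0), m(0, s(b), h(0))))  →  s(m(0, s(b), h(0)))   [R1 at 1]
6. s(m(0, s(b), h(0)))  →  s(h(0))   [R1 at 1]
7. s(h(0))  →  s(s(0))   [R4 at 1]

s(s(0))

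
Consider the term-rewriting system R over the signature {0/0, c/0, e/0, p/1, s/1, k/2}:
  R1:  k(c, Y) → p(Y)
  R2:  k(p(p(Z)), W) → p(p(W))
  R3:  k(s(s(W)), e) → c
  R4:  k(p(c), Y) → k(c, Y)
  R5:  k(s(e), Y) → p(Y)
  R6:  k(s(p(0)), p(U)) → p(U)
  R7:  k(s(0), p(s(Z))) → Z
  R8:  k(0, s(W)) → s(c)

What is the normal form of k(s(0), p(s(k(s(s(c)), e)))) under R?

c

1. k(s(0), p(s(k(s(s(c)), e))))  →  k(s(s(c)), e)   [R7 at ε]
2. k(s(s(c)), e)  →  c   [R3 at ε]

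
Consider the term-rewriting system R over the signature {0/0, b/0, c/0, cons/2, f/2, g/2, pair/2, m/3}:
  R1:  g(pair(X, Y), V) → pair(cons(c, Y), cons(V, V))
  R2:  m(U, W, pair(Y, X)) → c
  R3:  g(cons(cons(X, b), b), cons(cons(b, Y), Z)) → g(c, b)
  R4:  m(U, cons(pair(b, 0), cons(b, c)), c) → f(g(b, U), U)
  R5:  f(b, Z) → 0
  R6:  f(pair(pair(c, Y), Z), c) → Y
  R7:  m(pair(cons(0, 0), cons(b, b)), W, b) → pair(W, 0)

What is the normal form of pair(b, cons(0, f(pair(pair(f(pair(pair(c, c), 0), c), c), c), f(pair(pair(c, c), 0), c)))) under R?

1. pair(b, cons(0, f(pair(pair(f(pair(pair(c, c), 0), c), c), c), f(pair(pair(c, c), 0), c))))  →  pair(b, cons(0, f(pair(pair(c, c), c), f(pair(pair(c, c), 0), c))))   [R6 at 2.2.1.1.1]
2. pair(b, cons(0, f(pair(pair(c, c), c), f(pair(pair(c, c), 0), c))))  →  pair(b, cons(0, f(pair(pair(c, c), c), c)))   [R6 at 2.2.2]
3. pair(b, cons(0, f(pair(pair(c, c), c), c)))  →  pair(b, cons(0, c))   [R6 at 2.2]

pair(b, cons(0, c))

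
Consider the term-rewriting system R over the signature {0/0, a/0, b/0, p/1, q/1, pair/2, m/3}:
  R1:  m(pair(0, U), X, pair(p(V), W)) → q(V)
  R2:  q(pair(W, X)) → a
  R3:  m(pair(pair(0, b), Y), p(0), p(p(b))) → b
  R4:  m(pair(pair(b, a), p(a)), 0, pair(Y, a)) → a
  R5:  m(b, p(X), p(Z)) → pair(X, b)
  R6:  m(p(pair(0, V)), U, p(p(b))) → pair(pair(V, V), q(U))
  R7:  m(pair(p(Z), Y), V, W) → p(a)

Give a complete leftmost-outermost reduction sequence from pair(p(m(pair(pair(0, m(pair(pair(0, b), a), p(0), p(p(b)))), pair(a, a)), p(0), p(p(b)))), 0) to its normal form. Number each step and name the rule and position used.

1. pair(p(m(pair(pair(0, m(pair(pair(0, b), a), p(0), p(p(b)))), pair(a, a)), p(0), p(p(b)))), 0)  →  pair(p(m(pair(pair(0, b), pair(a, a)), p(0), p(p(b)))), 0)   [R3 at 1.1.1.1.2]
2. pair(p(m(pair(pair(0, b), pair(a, a)), p(0), p(p(b)))), 0)  →  pair(p(b), 0)   [R3 at 1.1]

pair(p(b), 0)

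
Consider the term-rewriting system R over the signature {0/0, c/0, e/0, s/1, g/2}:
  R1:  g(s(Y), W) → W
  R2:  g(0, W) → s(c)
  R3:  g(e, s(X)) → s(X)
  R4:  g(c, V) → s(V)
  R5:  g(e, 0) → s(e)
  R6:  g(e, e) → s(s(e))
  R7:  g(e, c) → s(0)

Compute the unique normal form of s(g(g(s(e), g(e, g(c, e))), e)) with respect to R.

s(e)

1. s(g(g(s(e), g(e, g(c, e))), e))  →  s(g(g(e, g(c, e)), e))   [R1 at 1.1]
2. s(g(g(e, g(c, e)), e))  →  s(g(g(e, s(e)), e))   [R4 at 1.1.2]
3. s(g(g(e, s(e)), e))  →  s(g(s(e), e))   [R3 at 1.1]
4. s(g(s(e), e))  →  s(e)   [R1 at 1]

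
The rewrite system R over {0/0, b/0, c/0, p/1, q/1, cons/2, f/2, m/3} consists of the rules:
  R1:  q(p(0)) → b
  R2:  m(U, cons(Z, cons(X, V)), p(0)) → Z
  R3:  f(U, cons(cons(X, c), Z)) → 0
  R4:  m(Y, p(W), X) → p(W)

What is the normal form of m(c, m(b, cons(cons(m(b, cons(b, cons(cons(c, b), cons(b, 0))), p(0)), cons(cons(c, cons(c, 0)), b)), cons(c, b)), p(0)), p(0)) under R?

b

1. m(c, m(b, cons(cons(m(b, cons(b, cons(cons(c, b), cons(b, 0))), p(0)), cons(cons(c, cons(c, 0)), b)), cons(c, b)), p(0)), p(0))  →  m(c, cons(m(b, cons(b, cons(cons(c, b), cons(b, 0))), p(0)), cons(cons(c, cons(c, 0)), b)), p(0))   [R2 at 2]
2. m(c, cons(m(b, cons(b, cons(cons(c, b), cons(b, 0))), p(0)), cons(cons(c, cons(c, 0)), b)), p(0))  →  m(b, cons(b, cons(cons(c, b), cons(b, 0))), p(0))   [R2 at ε]
3. m(b, cons(b, cons(cons(c, b), cons(b, 0))), p(0))  →  b   [R2 at ε]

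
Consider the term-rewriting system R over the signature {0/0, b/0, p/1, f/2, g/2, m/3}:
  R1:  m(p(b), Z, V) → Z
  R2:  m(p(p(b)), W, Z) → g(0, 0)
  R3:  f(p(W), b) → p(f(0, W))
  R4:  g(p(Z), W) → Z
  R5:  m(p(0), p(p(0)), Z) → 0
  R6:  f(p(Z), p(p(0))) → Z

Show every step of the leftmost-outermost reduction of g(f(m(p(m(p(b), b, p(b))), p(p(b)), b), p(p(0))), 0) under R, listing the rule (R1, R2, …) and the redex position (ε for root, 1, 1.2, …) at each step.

1. g(f(m(p(m(p(b), b, p(b))), p(p(b)), b), p(p(0))), 0)  →  g(f(m(p(b), p(p(b)), b), p(p(0))), 0)   [R1 at 1.1.1.1]
2. g(f(m(p(b), p(p(b)), b), p(p(0))), 0)  →  g(f(p(p(b)), p(p(0))), 0)   [R1 at 1.1]
3. g(f(p(p(b)), p(p(0))), 0)  →  g(p(b), 0)   [R6 at 1]
4. g(p(b), 0)  →  b   [R4 at ε]

b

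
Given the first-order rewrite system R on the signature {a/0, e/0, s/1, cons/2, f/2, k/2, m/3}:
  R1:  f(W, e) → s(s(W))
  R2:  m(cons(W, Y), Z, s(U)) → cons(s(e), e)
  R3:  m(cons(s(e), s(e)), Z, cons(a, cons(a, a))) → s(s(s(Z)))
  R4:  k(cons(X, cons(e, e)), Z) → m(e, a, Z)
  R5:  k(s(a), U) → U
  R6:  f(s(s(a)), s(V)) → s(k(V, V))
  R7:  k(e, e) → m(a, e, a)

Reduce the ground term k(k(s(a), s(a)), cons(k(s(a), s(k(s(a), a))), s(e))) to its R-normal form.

cons(s(a), s(e))

1. k(k(s(a), s(a)), cons(k(s(a), s(k(s(a), a))), s(e)))  →  k(s(a), cons(k(s(a), s(k(s(a), a))), s(e)))   [R5 at 1]
2. k(s(a), cons(k(s(a), s(k(s(a), a))), s(e)))  →  cons(k(s(a), s(k(s(a), a))), s(e))   [R5 at ε]
3. cons(k(s(a), s(k(s(a), a))), s(e))  →  cons(s(k(s(a), a)), s(e))   [R5 at 1]
4. cons(s(k(s(a), a)), s(e))  →  cons(s(a), s(e))   [R5 at 1.1]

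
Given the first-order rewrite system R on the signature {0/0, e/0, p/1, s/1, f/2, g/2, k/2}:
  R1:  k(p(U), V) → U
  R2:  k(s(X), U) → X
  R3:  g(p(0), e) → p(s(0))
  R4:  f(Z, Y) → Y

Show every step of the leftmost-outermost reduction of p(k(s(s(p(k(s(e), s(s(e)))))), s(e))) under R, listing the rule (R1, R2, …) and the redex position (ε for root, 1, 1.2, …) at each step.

p(s(p(e)))

1. p(k(s(s(p(k(s(e), s(s(e)))))), s(e)))  →  p(s(p(k(s(e), s(s(e))))))   [R2 at 1]
2. p(s(p(k(s(e), s(s(e))))))  →  p(s(p(e)))   [R2 at 1.1.1]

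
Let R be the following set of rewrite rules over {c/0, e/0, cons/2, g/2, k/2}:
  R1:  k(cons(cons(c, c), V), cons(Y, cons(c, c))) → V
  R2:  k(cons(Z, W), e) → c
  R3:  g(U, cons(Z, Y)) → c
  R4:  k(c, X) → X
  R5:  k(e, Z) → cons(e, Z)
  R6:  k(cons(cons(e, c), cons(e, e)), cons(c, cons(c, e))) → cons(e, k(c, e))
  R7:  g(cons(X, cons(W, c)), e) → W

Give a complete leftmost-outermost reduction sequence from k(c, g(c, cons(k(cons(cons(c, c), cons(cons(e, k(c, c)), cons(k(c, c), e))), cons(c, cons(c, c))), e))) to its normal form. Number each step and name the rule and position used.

1. k(c, g(c, cons(k(cons(cons(c, c), cons(cons(e, k(c, c)), cons(k(c, c), e))), cons(c, cons(c, c))), e)))  →  g(c, cons(k(cons(cons(c, c), cons(cons(e, k(c, c)), cons(k(c, c), e))), cons(c, cons(c, c))), e))   [R4 at ε]
2. g(c, cons(k(cons(cons(c, c), cons(cons(e, k(c, c)), cons(k(c, c), e))), cons(c, cons(c, c))), e))  →  c   [R3 at ε]

c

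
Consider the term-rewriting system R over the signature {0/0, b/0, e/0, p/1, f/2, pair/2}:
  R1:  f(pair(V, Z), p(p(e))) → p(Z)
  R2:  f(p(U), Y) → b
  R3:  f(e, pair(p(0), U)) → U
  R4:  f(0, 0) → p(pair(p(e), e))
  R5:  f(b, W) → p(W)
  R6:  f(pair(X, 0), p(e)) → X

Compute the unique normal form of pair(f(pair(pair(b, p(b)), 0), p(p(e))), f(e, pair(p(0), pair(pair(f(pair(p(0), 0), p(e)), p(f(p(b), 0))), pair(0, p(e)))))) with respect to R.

pair(p(0), pair(pair(p(0), p(b)), pair(0, p(e))))

1. pair(f(pair(pair(b, p(b)), 0), p(p(e))), f(e, pair(p(0), pair(pair(f(pair(p(0), 0), p(e)), p(f(p(b), 0))), pair(0, p(e))))))  →  pair(p(0), f(e, pair(p(0), pair(pair(f(pair(p(0), 0), p(e)), p(f(p(b), 0))), pair(0, p(e))))))   [R1 at 1]
2. pair(p(0), f(e, pair(p(0), pair(pair(f(pair(p(0), 0), p(e)), p(f(p(b), 0))), pair(0, p(e))))))  →  pair(p(0), pair(pair(f(pair(p(0), 0), p(e)), p(f(p(b), 0))), pair(0, p(e))))   [R3 at 2]
3. pair(p(0), pair(pair(f(pair(p(0), 0), p(e)), p(f(p(b), 0))), pair(0, p(e))))  →  pair(p(0), pair(pair(p(0), p(f(p(b), 0))), pair(0, p(e))))   [R6 at 2.1.1]
4. pair(p(0), pair(pair(p(0), p(f(p(b), 0))), pair(0, p(e))))  →  pair(p(0), pair(pair(p(0), p(b)), pair(0, p(e))))   [R2 at 2.1.2.1]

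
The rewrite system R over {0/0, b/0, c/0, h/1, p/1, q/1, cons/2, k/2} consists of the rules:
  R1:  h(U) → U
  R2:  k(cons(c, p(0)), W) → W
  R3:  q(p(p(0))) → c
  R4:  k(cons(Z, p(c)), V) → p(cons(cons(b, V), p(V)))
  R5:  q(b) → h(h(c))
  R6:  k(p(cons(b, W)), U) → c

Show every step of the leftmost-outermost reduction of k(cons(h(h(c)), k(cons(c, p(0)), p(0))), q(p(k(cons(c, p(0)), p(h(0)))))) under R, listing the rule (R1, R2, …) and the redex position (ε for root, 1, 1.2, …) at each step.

1. k(cons(h(h(c)), k(cons(c, p(0)), p(0))), q(p(k(cons(c, p(0)), p(h(0))))))  →  k(cons(h(c), k(cons(c, p(0)), p(0))), q(p(k(cons(c, p(0)), p(h(0))))))   [R1 at 1.1]
2. k(cons(h(c), k(cons(c, p(0)), p(0))), q(p(k(cons(c, p(0)), p(h(0))))))  →  k(cons(c, k(cons(c, p(0)), p(0))), q(p(k(cons(c, p(0)), p(h(0))))))   [R1 at 1.1]
3. k(cons(c, k(cons(c, p(0)), p(0))), q(p(k(cons(c, p(0)), p(h(0))))))  →  k(cons(c, p(0)), q(p(k(cons(c, p(0)), p(h(0))))))   [R2 at 1.2]
4. k(cons(c, p(0)), q(p(k(cons(c, p(0)), p(h(0))))))  →  q(p(k(cons(c, p(0)), p(h(0)))))   [R2 at ε]
5. q(p(k(cons(c, p(0)), p(h(0)))))  →  q(p(p(h(0))))   [R2 at 1.1]
6. q(p(p(h(0))))  →  q(p(p(0)))   [R1 at 1.1.1]
7. q(p(p(0)))  →  c   [R3 at ε]

c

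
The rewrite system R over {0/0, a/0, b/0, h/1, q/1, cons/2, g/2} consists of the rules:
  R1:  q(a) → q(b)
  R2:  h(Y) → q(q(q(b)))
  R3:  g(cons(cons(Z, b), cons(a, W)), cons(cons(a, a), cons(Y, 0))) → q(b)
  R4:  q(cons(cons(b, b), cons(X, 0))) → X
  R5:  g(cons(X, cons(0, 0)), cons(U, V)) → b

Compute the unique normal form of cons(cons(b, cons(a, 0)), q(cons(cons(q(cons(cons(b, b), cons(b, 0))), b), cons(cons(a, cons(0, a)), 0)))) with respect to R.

cons(cons(b, cons(a, 0)), cons(a, cons(0, a)))

1. cons(cons(b, cons(a, 0)), q(cons(cons(q(cons(cons(b, b), cons(b, 0))), b), cons(cons(a, cons(0, a)), 0))))  →  cons(cons(b, cons(a, 0)), q(cons(cons(b, b), cons(cons(a, cons(0, a)), 0))))   [R4 at 2.1.1.1]
2. cons(cons(b, cons(a, 0)), q(cons(cons(b, b), cons(cons(a, cons(0, a)), 0))))  →  cons(cons(b, cons(a, 0)), cons(a, cons(0, a)))   [R4 at 2]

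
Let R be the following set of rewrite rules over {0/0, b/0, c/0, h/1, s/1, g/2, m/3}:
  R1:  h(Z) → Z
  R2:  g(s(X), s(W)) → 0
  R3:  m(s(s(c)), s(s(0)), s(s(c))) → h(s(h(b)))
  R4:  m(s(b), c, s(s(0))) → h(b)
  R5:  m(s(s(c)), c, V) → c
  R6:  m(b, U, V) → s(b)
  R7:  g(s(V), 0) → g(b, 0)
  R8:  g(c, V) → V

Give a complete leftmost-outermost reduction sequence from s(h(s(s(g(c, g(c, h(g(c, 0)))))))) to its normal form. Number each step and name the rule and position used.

s(s(s(0)))

1. s(h(s(s(g(c, g(c, h(g(c, 0))))))))  →  s(s(s(g(c, g(c, h(g(c, 0)))))))   [R1 at 1]
2. s(s(s(g(c, g(c, h(g(c, 0)))))))  →  s(s(s(g(c, h(g(c, 0))))))   [R8 at 1.1.1]
3. s(s(s(g(c, h(g(c, 0))))))  →  s(s(s(h(g(c, 0)))))   [R8 at 1.1.1]
4. s(s(s(h(g(c, 0)))))  →  s(s(s(g(c, 0))))   [R1 at 1.1.1]
5. s(s(s(g(c, 0))))  →  s(s(s(0)))   [R8 at 1.1.1]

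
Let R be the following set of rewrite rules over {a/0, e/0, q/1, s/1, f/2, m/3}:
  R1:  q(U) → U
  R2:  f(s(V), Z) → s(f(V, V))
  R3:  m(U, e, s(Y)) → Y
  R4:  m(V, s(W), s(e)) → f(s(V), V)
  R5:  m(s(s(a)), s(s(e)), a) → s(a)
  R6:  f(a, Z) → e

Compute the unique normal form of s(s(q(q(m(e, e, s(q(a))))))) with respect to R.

s(s(a))

1. s(s(q(q(m(e, e, s(q(a)))))))  →  s(s(q(m(e, e, s(q(a))))))   [R1 at 1.1]
2. s(s(q(m(e, e, s(q(a))))))  →  s(s(m(e, e, s(q(a)))))   [R1 at 1.1]
3. s(s(m(e, e, s(q(a)))))  →  s(s(q(a)))   [R3 at 1.1]
4. s(s(q(a)))  →  s(s(a))   [R1 at 1.1]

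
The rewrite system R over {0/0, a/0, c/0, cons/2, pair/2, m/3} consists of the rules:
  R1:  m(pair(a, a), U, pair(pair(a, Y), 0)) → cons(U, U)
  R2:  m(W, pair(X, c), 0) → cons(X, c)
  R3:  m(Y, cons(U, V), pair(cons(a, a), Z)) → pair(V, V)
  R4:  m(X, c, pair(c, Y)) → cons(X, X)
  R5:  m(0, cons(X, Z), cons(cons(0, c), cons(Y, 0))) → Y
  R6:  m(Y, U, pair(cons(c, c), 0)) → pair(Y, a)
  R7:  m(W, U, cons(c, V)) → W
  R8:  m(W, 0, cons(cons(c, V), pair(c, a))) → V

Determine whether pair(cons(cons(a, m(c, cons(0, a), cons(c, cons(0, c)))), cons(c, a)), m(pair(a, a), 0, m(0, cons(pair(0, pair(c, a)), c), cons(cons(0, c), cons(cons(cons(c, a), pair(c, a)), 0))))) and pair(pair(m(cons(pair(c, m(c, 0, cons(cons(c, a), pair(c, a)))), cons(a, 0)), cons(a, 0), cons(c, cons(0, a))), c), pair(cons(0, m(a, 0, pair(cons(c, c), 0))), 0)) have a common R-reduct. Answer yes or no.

Reduce t₁ = pair(cons(cons(a, m(c, cons(0, a), cons(c, cons(0, c)))), cons(c, a)), m(pair(a, a), 0, m(0, cons(pair(0, pair(c, a)), c), cons(cons(0, c), cons(cons(cons(c, a), pair(c, a)), 0))))):
1. pair(cons(cons(a, m(c, cons(0, a), cons(c, cons(0, c)))), cons(c, a)), m(pair(a, a), 0, m(0, cons(pair(0, pair(c, a)), c), cons(cons(0, c), cons(cons(cons(c, a), pair(c, a)), 0)))))  →  pair(cons(cons(a, c), cons(c, a)), m(pair(a, a), 0, m(0, cons(pair(0, pair(c, a)), c), cons(cons(0, c), cons(cons(cons(c, a), pair(c, a)), 0)))))   [R7 at 1.1.2]
2. pair(cons(cons(a, c), cons(c, a)), m(pair(a, a), 0, m(0, cons(pair(0, pair(c, a)), c), cons(cons(0, c), cons(cons(cons(c, a), pair(c, a)), 0)))))  →  pair(cons(cons(a, c), cons(c, a)), m(pair(a, a), 0, cons(cons(c, a), pair(c, a))))   [R5 at 2.3]
3. pair(cons(cons(a, c), cons(c, a)), m(pair(a, a), 0, cons(cons(c, a), pair(c, a))))  →  pair(cons(cons(a, c), cons(c, a)), a)   [R8 at 2]

Reduce t₂ = pair(pair(m(cons(pair(c, m(c, 0, cons(cons(c, a), pair(c, a)))), cons(a, 0)), cons(a, 0), cons(c, cons(0, a))), c), pair(cons(0, m(a, 0, pair(cons(c, c), 0))), 0)):
1. pair(pair(m(cons(pair(c, m(c, 0, cons(cons(c, a), pair(c, a)))), cons(a, 0)), cons(a, 0), cons(c, cons(0, a))), c), pair(cons(0, m(a, 0, pair(cons(c, c), 0))), 0))  →  pair(pair(cons(pair(c, m(c, 0, cons(cons(c, a), pair(c, a)))), cons(a, 0)), c), pair(cons(0, m(a, 0, pair(cons(c, c), 0))), 0))   [R7 at 1.1]
2. pair(pair(cons(pair(c, m(c, 0, cons(cons(c, a), pair(c, a)))), cons(a, 0)), c), pair(cons(0, m(a, 0, pair(cons(c, c), 0))), 0))  →  pair(pair(cons(pair(c, a), cons(a, 0)), c), pair(cons(0, m(a, 0, pair(cons(c, c), 0))), 0))   [R8 at 1.1.1.2]
3. pair(pair(cons(pair(c, a), cons(a, 0)), c), pair(cons(0, m(a, 0, pair(cons(c, c), 0))), 0))  →  pair(pair(cons(pair(c, a), cons(a, 0)), c), pair(cons(0, pair(a, a)), 0))   [R6 at 2.1.2]

no — NF(t₁) = pair(cons(cons(a, c), cons(c, a)), a), NF(t₂) = pair(pair(cons(pair(c, a), cons(a, 0)), c), pair(cons(0, pair(a, a)), 0))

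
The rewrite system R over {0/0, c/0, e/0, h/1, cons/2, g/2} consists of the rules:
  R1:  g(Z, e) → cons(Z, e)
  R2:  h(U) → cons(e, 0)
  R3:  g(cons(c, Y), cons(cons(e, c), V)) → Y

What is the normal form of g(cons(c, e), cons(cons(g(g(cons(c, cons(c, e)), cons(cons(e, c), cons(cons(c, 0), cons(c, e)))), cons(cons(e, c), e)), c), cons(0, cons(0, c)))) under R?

1. g(cons(c, e), cons(cons(g(g(cons(c, cons(c, e)), cons(cons(e, c), cons(cons(c, 0), cons(c, e)))), cons(cons(e, c), e)), c), cons(0, cons(0, c))))  →  g(cons(c, e), cons(cons(g(cons(c, e), cons(cons(e, c), e)), c), cons(0, cons(0, c))))   [R3 at 2.1.1.1]
2. g(cons(c, e), cons(cons(g(cons(c, e), cons(cons(e, c), e)), c), cons(0, cons(0, c))))  →  g(cons(c, e), cons(cons(e, c), cons(0, cons(0, c))))   [R3 at 2.1.1]
3. g(cons(c, e), cons(cons(e, c), cons(0, cons(0, c))))  →  e   [R3 at ε]

e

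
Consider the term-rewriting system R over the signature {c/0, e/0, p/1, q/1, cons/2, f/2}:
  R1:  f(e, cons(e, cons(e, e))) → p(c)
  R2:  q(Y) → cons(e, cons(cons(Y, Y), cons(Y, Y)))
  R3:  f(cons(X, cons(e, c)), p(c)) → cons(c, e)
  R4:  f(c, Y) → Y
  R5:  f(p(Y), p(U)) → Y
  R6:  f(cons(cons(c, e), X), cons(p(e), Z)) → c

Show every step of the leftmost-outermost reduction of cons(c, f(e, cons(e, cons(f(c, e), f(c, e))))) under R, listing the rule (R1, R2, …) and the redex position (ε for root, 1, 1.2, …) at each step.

1. cons(c, f(e, cons(e, cons(f(c, e), f(c, e)))))  →  cons(c, f(e, cons(e, cons(e, f(c, e)))))   [R4 at 2.2.2.1]
2. cons(c, f(e, cons(e, cons(e, f(c, e)))))  →  cons(c, f(e, cons(e, cons(e, e))))   [R4 at 2.2.2.2]
3. cons(c, f(e, cons(e, cons(e, e))))  →  cons(c, p(c))   [R1 at 2]

cons(c, p(c))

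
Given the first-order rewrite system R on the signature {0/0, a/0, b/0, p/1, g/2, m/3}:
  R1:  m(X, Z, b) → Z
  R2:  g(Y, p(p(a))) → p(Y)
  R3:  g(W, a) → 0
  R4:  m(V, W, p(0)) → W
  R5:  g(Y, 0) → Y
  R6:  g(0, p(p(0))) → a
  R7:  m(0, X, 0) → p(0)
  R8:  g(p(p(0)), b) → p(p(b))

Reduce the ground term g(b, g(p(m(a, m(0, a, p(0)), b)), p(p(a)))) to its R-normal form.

p(b)

1. g(b, g(p(m(a, m(0, a, p(0)), b)), p(p(a))))  →  g(b, p(p(m(a, m(0, a, p(0)), b))))   [R2 at 2]
2. g(b, p(p(m(a, m(0, a, p(0)), b))))  →  g(b, p(p(m(0, a, p(0)))))   [R1 at 2.1.1]
3. g(b, p(p(m(0, a, p(0)))))  →  g(b, p(p(a)))   [R4 at 2.1.1]
4. g(b, p(p(a)))  →  p(b)   [R2 at ε]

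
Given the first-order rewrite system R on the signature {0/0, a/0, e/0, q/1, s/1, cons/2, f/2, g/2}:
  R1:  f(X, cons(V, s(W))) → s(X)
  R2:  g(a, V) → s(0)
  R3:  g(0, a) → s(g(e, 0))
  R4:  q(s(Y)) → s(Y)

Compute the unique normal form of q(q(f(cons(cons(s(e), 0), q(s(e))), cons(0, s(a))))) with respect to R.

s(cons(cons(s(e), 0), s(e)))

1. q(q(f(cons(cons(s(e), 0), q(s(e))), cons(0, s(a)))))  →  q(q(s(cons(cons(s(e), 0), q(s(e))))))   [R1 at 1.1]
2. q(q(s(cons(cons(s(e), 0), q(s(e))))))  →  q(s(cons(cons(s(e), 0), q(s(e)))))   [R4 at 1]
3. q(s(cons(cons(s(e), 0), q(s(e)))))  →  s(cons(cons(s(e), 0), q(s(e))))   [R4 at ε]
4. s(cons(cons(s(e), 0), q(s(e))))  →  s(cons(cons(s(e), 0), s(e)))   [R4 at 1.2]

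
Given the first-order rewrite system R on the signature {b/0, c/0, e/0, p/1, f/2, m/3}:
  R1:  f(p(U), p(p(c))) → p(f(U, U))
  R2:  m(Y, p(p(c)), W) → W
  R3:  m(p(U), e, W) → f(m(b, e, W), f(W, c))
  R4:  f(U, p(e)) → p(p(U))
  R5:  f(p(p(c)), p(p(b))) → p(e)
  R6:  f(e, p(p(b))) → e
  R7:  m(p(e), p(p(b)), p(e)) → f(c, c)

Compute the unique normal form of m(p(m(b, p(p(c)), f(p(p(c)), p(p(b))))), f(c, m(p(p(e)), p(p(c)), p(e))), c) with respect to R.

1. m(p(m(b, p(p(c)), f(p(p(c)), p(p(b))))), f(c, m(p(p(e)), p(p(c)), p(e))), c)  →  m(p(f(p(p(c)), p(p(b)))), f(c, m(p(p(e)), p(p(c)), p(e))), c)   [R2 at 1.1]
2. m(p(f(p(p(c)), p(p(b)))), f(c, m(p(p(e)), p(p(c)), p(e))), c)  →  m(p(p(e)), f(c, m(p(p(e)), p(p(c)), p(e))), c)   [R5 at 1.1]
3. m(p(p(e)), f(c, m(p(p(e)), p(p(c)), p(e))), c)  →  m(p(p(e)), f(c, p(e)), c)   [R2 at 2.2]
4. m(p(p(e)), f(c, p(e)), c)  →  m(p(p(e)), p(p(c)), c)   [R4 at 2]
5. m(p(p(e)), p(p(c)), c)  →  c   [R2 at ε]

c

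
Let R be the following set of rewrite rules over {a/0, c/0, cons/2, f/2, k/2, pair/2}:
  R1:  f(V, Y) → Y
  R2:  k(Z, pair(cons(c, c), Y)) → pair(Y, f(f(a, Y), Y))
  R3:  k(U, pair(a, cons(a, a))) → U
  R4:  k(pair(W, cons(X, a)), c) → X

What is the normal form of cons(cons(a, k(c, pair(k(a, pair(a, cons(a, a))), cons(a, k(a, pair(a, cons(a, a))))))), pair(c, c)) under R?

cons(cons(a, c), pair(c, c))

1. cons(cons(a, k(c, pair(k(a, pair(a, cons(a, a))), cons(a, k(a, pair(a, cons(a, a))))))), pair(c, c))  →  cons(cons(a, k(c, pair(a, cons(a, k(a, pair(a, cons(a, a))))))), pair(c, c))   [R3 at 1.2.2.1]
2. cons(cons(a, k(c, pair(a, cons(a, k(a, pair(a, cons(a, a))))))), pair(c, c))  →  cons(cons(a, k(c, pair(a, cons(a, a)))), pair(c, c))   [R3 at 1.2.2.2.2]
3. cons(cons(a, k(c, pair(a, cons(a, a)))), pair(c, c))  →  cons(cons(a, c), pair(c, c))   [R3 at 1.2]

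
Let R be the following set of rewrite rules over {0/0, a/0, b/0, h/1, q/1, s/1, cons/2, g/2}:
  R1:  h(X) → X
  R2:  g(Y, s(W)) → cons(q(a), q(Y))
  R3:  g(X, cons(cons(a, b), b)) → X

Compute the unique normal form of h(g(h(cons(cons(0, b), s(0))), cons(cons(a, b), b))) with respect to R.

cons(cons(0, b), s(0))

1. h(g(h(cons(cons(0, b), s(0))), cons(cons(a, b), b)))  →  g(h(cons(cons(0, b), s(0))), cons(cons(a, b), b))   [R1 at ε]
2. g(h(cons(cons(0, b), s(0))), cons(cons(a, b), b))  →  h(cons(cons(0, b), s(0)))   [R3 at ε]
3. h(cons(cons(0, b), s(0)))  →  cons(cons(0, b), s(0))   [R1 at ε]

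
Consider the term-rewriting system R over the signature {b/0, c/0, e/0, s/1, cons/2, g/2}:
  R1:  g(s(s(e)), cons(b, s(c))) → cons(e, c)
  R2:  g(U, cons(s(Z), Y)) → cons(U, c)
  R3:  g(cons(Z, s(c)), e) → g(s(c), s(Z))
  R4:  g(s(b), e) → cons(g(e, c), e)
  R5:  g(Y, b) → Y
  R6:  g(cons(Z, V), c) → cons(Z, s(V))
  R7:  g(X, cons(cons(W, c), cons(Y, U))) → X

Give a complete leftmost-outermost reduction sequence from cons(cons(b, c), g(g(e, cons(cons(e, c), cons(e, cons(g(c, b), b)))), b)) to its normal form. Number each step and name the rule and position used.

1. cons(cons(b, c), g(g(e, cons(cons(e, c), cons(e, cons(g(c, b), b)))), b))  →  cons(cons(b, c), g(e, cons(cons(e, c), cons(e, cons(g(c, b), b)))))   [R5 at 2]
2. cons(cons(b, c), g(e, cons(cons(e, c), cons(e, cons(g(c, b), b)))))  →  cons(cons(b, c), e)   [R7 at 2]

cons(cons(b, c), e)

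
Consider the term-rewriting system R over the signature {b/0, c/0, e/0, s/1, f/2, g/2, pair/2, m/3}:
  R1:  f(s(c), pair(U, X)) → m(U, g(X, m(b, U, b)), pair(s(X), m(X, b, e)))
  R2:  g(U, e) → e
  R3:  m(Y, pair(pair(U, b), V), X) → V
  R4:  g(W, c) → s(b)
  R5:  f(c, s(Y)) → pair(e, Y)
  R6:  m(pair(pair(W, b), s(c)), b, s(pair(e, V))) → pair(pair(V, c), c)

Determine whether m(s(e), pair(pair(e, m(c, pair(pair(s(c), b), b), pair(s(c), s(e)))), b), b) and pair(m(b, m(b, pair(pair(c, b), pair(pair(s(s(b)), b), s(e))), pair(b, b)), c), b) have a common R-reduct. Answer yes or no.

no — NF(t₁) = b, NF(t₂) = pair(s(e), b)

Reduce t₁ = m(s(e), pair(pair(e, m(c, pair(pair(s(c), b), b), pair(s(c), s(e)))), b), b):
1. m(s(e), pair(pair(e, m(c, pair(pair(s(c), b), b), pair(s(c), s(e)))), b), b)  →  m(s(e), pair(pair(e, b), b), b)   [R3 at 2.1.2]
2. m(s(e), pair(pair(e, b), b), b)  →  b   [R3 at ε]

Reduce t₂ = pair(m(b, m(b, pair(pair(c, b), pair(pair(s(s(b)), b), s(e))), pair(b, b)), c), b):
1. pair(m(b, m(b, pair(pair(c, b), pair(pair(s(s(b)), b), s(e))), pair(b, b)), c), b)  →  pair(m(b, pair(pair(s(s(b)), b), s(e)), c), b)   [R3 at 1.2]
2. pair(m(b, pair(pair(s(s(b)), b), s(e)), c), b)  →  pair(s(e), b)   [R3 at 1]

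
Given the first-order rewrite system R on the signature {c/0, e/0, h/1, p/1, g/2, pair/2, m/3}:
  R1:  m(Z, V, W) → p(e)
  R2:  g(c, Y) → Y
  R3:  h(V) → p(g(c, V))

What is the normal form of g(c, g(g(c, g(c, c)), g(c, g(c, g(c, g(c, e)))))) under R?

e

1. g(c, g(g(c, g(c, c)), g(c, g(c, g(c, g(c, e))))))  →  g(g(c, g(c, c)), g(c, g(c, g(c, g(c, e)))))   [R2 at ε]
2. g(g(c, g(c, c)), g(c, g(c, g(c, g(c, e)))))  →  g(g(c, c), g(c, g(c, g(c, g(c, e)))))   [R2 at 1]
3. g(g(c, c), g(c, g(c, g(c, g(c, e)))))  →  g(c, g(c, g(c, g(c, g(c, e)))))   [R2 at 1]
4. g(c, g(c, g(c, g(c, g(c, e)))))  →  g(c, g(c, g(c, g(c, e))))   [R2 at ε]
5. g(c, g(c, g(c, g(c, e))))  →  g(c, g(c, g(c, e)))   [R2 at ε]
6. g(c, g(c, g(c, e)))  →  g(c, g(c, e))   [R2 at ε]
7. g(c, g(c, e))  →  g(c, e)   [R2 at ε]
8. g(c, e)  →  e   [R2 at ε]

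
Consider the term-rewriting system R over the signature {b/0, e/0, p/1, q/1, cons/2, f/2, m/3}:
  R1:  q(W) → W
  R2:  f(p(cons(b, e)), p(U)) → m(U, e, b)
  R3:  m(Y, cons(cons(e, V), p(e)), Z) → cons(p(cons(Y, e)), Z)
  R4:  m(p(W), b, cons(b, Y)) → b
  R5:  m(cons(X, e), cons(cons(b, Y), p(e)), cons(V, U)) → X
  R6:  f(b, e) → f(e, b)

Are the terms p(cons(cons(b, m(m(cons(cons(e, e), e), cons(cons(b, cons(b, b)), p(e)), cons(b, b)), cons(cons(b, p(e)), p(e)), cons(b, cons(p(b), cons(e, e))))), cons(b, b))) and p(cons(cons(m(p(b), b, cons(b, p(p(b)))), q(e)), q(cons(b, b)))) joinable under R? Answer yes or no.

yes — NF(t₁) = p(cons(cons(b, e), cons(b, b))), NF(t₂) = p(cons(cons(b, e), cons(b, b)))

Reduce t₁ = p(cons(cons(b, m(m(cons(cons(e, e), e), cons(cons(b, cons(b, b)), p(e)), cons(b, b)), cons(cons(b, p(e)), p(e)), cons(b, cons(p(b), cons(e, e))))), cons(b, b))):
1. p(cons(cons(b, m(m(cons(cons(e, e), e), cons(cons(b, cons(b, b)), p(e)), cons(b, b)), cons(cons(b, p(e)), p(e)), cons(b, cons(p(b), cons(e, e))))), cons(b, b)))  →  p(cons(cons(b, m(cons(e, e), cons(cons(b, p(e)), p(e)), cons(b, cons(p(b), cons(e, e))))), cons(b, b)))   [R5 at 1.1.2.1]
2. p(cons(cons(b, m(cons(e, e), cons(cons(b, p(e)), p(e)), cons(b, cons(p(b), cons(e, e))))), cons(b, b)))  →  p(cons(cons(b, e), cons(b, b)))   [R5 at 1.1.2]

Reduce t₂ = p(cons(cons(m(p(b), b, cons(b, p(p(b)))), q(e)), q(cons(b, b)))):
1. p(cons(cons(m(p(b), b, cons(b, p(p(b)))), q(e)), q(cons(b, b))))  →  p(cons(cons(b, q(e)), q(cons(b, b))))   [R4 at 1.1.1]
2. p(cons(cons(b, q(e)), q(cons(b, b))))  →  p(cons(cons(b, e), q(cons(b, b))))   [R1 at 1.1.2]
3. p(cons(cons(b, e), q(cons(b, b))))  →  p(cons(cons(b, e), cons(b, b)))   [R1 at 1.2]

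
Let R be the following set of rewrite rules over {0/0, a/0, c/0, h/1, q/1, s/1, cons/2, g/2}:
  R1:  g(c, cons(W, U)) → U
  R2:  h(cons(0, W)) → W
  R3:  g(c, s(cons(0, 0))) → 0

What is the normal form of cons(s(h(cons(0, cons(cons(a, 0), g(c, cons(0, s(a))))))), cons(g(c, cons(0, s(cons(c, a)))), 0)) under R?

1. cons(s(h(cons(0, cons(cons(a, 0), g(c, cons(0, s(a))))))), cons(g(c, cons(0, s(cons(c, a)))), 0))  →  cons(s(cons(cons(a, 0), g(c, cons(0, s(a))))), cons(g(c, cons(0, s(cons(c, a)))), 0))   [R2 at 1.1]
2. cons(s(cons(cons(a, 0), g(c, cons(0, s(a))))), cons(g(c, cons(0, s(cons(c, a)))), 0))  →  cons(s(cons(cons(a, 0), s(a))), cons(g(c, cons(0, s(cons(c, a)))), 0))   [R1 at 1.1.2]
3. cons(s(cons(cons(a, 0), s(a))), cons(g(c, cons(0, s(cons(c, a)))), 0))  →  cons(s(cons(cons(a, 0), s(a))), cons(s(cons(c, a)), 0))   [R1 at 2.1]

cons(s(cons(cons(a, 0), s(a))), cons(s(cons(c, a)), 0))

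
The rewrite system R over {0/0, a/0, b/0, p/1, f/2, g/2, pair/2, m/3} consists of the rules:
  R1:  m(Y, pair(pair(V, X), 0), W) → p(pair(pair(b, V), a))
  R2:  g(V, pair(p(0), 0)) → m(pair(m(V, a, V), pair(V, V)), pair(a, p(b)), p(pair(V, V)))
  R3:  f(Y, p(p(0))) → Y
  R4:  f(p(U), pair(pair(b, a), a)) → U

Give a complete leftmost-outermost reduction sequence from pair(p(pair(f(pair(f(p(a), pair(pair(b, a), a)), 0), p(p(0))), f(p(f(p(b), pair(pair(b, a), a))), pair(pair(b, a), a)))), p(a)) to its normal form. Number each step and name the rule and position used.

1. pair(p(pair(f(pair(f(p(a), pair(pair(b, a), a)), 0), p(p(0))), f(p(f(p(b), pair(pair(b, a), a))), pair(pair(b, a), a)))), p(a))  →  pair(p(pair(pair(f(p(a), pair(pair(b, a), a)), 0), f(p(f(p(b), pair(pair(b, a), a))), pair(pair(b, a), a)))), p(a))   [R3 at 1.1.1]
2. pair(p(pair(pair(f(p(a), pair(pair(b, a), a)), 0), f(p(f(p(b), pair(pair(b, a), a))), pair(pair(b, a), a)))), p(a))  →  pair(p(pair(pair(a, 0), f(p(f(p(b), pair(pair(b, a), a))), pair(pair(b, a), a)))), p(a))   [R4 at 1.1.1.1]
3. pair(p(pair(pair(a, 0), f(p(f(p(b), pair(pair(b, a), a))), pair(pair(b, a), a)))), p(a))  →  pair(p(pair(pair(a, 0), f(p(b), pair(pair(b, a), a)))), p(a))   [R4 at 1.1.2]
4. pair(p(pair(pair(a, 0), f(p(b), pair(pair(b, a), a)))), p(a))  →  pair(p(pair(pair(a, 0), b)), p(a))   [R4 at 1.1.2]

pair(p(pair(pair(a, 0), b)), p(a))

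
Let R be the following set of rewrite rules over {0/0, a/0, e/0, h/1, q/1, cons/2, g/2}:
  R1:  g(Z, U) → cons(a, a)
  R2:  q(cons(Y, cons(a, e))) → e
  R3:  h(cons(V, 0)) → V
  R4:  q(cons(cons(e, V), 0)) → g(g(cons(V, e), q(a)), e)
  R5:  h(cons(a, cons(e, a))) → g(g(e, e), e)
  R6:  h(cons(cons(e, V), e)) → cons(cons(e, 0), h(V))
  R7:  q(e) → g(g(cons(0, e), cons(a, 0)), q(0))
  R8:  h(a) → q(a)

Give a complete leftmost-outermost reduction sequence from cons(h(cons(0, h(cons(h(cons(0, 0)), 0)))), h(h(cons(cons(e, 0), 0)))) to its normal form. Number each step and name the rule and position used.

cons(0, e)

1. cons(h(cons(0, h(cons(h(cons(0, 0)), 0)))), h(h(cons(cons(e, 0), 0))))  →  cons(h(cons(0, h(cons(0, 0)))), h(h(cons(cons(e, 0), 0))))   [R3 at 1.1.2]
2. cons(h(cons(0, h(cons(0, 0)))), h(h(cons(cons(e, 0), 0))))  →  cons(h(cons(0, 0)), h(h(cons(cons(e, 0), 0))))   [R3 at 1.1.2]
3. cons(h(cons(0, 0)), h(h(cons(cons(e, 0), 0))))  →  cons(0, h(h(cons(cons(e, 0), 0))))   [R3 at 1]
4. cons(0, h(h(cons(cons(e, 0), 0))))  →  cons(0, h(cons(e, 0)))   [R3 at 2.1]
5. cons(0, h(cons(e, 0)))  →  cons(0, e)   [R3 at 2]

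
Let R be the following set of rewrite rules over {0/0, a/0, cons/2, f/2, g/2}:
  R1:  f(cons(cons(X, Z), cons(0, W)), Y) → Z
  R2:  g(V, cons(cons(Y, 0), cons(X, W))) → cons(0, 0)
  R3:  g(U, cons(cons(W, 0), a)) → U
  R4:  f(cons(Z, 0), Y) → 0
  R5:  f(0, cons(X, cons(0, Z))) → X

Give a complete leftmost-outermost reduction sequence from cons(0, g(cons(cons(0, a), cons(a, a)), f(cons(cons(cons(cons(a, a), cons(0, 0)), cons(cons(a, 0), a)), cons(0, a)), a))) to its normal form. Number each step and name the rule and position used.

cons(0, cons(cons(0, a), cons(a, a)))

1. cons(0, g(cons(cons(0, a), cons(a, a)), f(cons(cons(cons(cons(a, a), cons(0, 0)), cons(cons(a, 0), a)), cons(0, a)), a)))  →  cons(0, g(cons(cons(0, a), cons(a, a)), cons(cons(a, 0), a)))   [R1 at 2.2]
2. cons(0, g(cons(cons(0, a), cons(a, a)), cons(cons(a, 0), a)))  →  cons(0, cons(cons(0, a), cons(a, a)))   [R3 at 2]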